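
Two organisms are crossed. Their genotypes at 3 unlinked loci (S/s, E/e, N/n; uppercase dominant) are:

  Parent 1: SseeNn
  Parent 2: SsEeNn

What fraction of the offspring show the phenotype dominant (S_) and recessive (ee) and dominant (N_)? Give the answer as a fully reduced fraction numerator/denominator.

P(S_ ee N_) = 9/32

SseeNn gametes: SeN×2, Sen×2, seN×2, sen×2
SsEeNn gametes: SEN×1, SEn×1, SeN×1, Sen×1, sEN×1, sEn×1, seN×1, sen×1
SseeNn×SsEeNn grid (8·8=64): SSEeNN=2 SSEeNn=4 SSEenn=2 SSeeNN=2 SSeeNn=4 SSeenn=2 SsEeNN=4 SsEeNn=8 SsEenn=4 SseeNN=4 SseeNn=8 Sseenn=4 ssEeNN=2 ssEeNn=4 ssEenn=2 sseeNN=2 sseeNn=4 sseenn=2
S_ ee N_ hits 18/64; gcd=2; 18÷2/64÷2 = 9/32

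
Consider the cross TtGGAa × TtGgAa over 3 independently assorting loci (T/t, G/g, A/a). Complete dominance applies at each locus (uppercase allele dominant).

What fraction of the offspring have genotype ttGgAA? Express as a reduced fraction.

P(ttGgAA) = 1/32

TtGGAa gametes: TGA×2, TGa×2, tGA×2, tGa×2
TtGgAa gametes: TGA×1, TGa×1, TgA×1, Tga×1, tGA×1, tGa×1, tgA×1, tga×1
TtGGAa×TtGgAa grid (8·8=64): TTGGAA=2 TTGGAa=4 TTGGaa=2 TTGgAA=2 TTGgAa=4 TTGgaa=2 TtGGAA=4 TtGGAa=8 TtGGaa=4 TtGgAA=4 TtGgAa=8 TtGgaa=4 ttGGAA=2 ttGGAa=4 ttGGaa=2 ttGgAA=2 ttGgAa=4 ttGgaa=2
ttGgAA hits 2/64; gcd=2; 2÷2/64÷2 = 1/32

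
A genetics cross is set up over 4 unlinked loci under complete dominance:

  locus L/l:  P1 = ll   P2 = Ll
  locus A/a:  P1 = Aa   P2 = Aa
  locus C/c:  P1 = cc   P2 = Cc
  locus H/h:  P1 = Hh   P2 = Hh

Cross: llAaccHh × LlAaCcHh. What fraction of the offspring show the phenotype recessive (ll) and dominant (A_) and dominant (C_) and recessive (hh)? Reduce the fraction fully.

llAaccHh gametes: lAcH×4, lAch×4, lacH×4, lach×4
LlAaCcHh gametes: LACH×1, LACh×1, LAcH×1, LAch×1, LaCH×1, LaCh×1, LacH×1, Lach×1, lACH×1, lACh×1, lAcH×1, lAch×1, laCH×1, laCh×1, lacH×1, lach×1
llAaccHh×LlAaCcHh grid (16·16=256): LlAACcHH=4 LlAACcHh=8 LlAACchh=4 LlAAccHH=4 LlAAccHh=8 LlAAcchh=4 LlAaCcHH=8 LlAaCcHh=16 LlAaCchh=8 LlAaccHH=8 LlAaccHh=16 LlAacchh=8 LlaaCcHH=4 LlaaCcHh=8 LlaaCchh=4 LlaaccHH=4 LlaaccHh=8 Llaacchh=4 llAACcHH=4 llAACcHh=8 llAACchh=4 llAAccHH=4 llAAccHh=8 llAAcchh=4 llAaCcHH=8 llAaCcHh=16 llAaCchh=8 llAaccHH=8 llAaccHh=16 llAacchh=8 llaaCcHH=4 llaaCcHh=8 llaaCchh=4 llaaccHH=4 llaaccHh=8 llaacchh=4
ll A_ C_ hh hits 12/256; gcd=4; 12÷4/256÷4 = 3/64

P(ll A_ C_ hh) = 3/64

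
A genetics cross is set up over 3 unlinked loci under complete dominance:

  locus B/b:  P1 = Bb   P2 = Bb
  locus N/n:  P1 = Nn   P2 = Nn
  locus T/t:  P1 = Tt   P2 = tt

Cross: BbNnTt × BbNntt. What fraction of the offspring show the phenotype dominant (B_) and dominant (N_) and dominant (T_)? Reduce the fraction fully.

BbNnTt gametes: BNT×1, BNt×1, BnT×1, Bnt×1, bNT×1, bNt×1, bnT×1, bnt×1
BbNntt gametes: BNt×2, Bnt×2, bNt×2, bnt×2
BbNnTt×BbNntt grid (8·8=64): BBNNTt=2 BBNNtt=2 BBNnTt=4 BBNntt=4 BBnnTt=2 BBnntt=2 BbNNTt=4 BbNNtt=4 BbNnTt=8 BbNntt=8 BbnnTt=4 Bbnntt=4 bbNNTt=2 bbNNtt=2 bbNnTt=4 bbNntt=4 bbnnTt=2 bbnntt=2
B_ N_ T_ hits 18/64; gcd=2; 18÷2/64÷2 = 9/32

P(B_ N_ T_) = 9/32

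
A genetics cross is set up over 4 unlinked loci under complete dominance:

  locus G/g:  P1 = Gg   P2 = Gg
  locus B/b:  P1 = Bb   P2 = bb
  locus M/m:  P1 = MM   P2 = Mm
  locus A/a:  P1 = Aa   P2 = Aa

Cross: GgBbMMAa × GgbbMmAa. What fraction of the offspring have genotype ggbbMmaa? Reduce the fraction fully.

P(ggbbMmaa) = 1/64

GgBbMMAa gametes: GBMA×2, GBMa×2, GbMA×2, GbMa×2, gBMA×2, gBMa×2, gbMA×2, gbMa×2
GgbbMmAa gametes: GbMA×2, GbMa×2, GbmA×2, Gbma×2, gbMA×2, gbMa×2, gbmA×2, gbma×2
GgBbMMAa×GgbbMmAa grid (16·16=256): GGBbMMAA=4 GGBbMMAa=8 GGBbMMaa=4 GGBbMmAA=4 GGBbMmAa=8 GGBbMmaa=4 GGbbMMAA=4 GGbbMMAa=8 GGbbMMaa=4 GGbbMmAA=4 GGbbMmAa=8 GGbbMmaa=4 GgBbMMAA=8 GgBbMMAa=16 GgBbMMaa=8 GgBbMmAA=8 GgBbMmAa=16 GgBbMmaa=8 GgbbMMAA=8 GgbbMMAa=16 GgbbMMaa=8 GgbbMmAA=8 GgbbMmAa=16 GgbbMmaa=8 ggBbMMAA=4 ggBbMMAa=8 ggBbMMaa=4 ggBbMmAA=4 ggBbMmAa=8 ggBbMmaa=4 ggbbMMAA=4 ggbbMMAa=8 ggbbMMaa=4 ggbbMmAA=4 ggbbMmAa=8 ggbbMmaa=4
ggbbMmaa hits 4/256; gcd=4; 4÷4/256÷4 = 1/64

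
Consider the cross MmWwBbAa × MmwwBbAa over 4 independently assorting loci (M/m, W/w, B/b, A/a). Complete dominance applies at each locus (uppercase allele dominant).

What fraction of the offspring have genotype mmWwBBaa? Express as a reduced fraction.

MmWwBbAa gametes: MWBA×1, MWBa×1, MWbA×1, MWba×1, MwBA×1, MwBa×1, MwbA×1, Mwba×1, mWBA×1, mWBa×1, mWbA×1, mWba×1, mwBA×1, mwBa×1, mwbA×1, mwba×1
MmwwBbAa gametes: MwBA×2, MwBa×2, MwbA×2, Mwba×2, mwBA×2, mwBa×2, mwbA×2, mwba×2
MmWwBbAa×MmwwBbAa grid (16·16=256): MMWwBBAA=2 MMWwBBAa=4 MMWwBBaa=2 MMWwBbAA=4 MMWwBbAa=8 MMWwBbaa=4 MMWwbbAA=2 MMWwbbAa=4 MMWwbbaa=2 MMwwBBAA=2 MMwwBBAa=4 MMwwBBaa=2 MMwwBbAA=4 MMwwBbAa=8 MMwwBbaa=4 MMwwbbAA=2 MMwwbbAa=4 MMwwbbaa=2 MmWwBBAA=4 MmWwBBAa=8 MmWwBBaa=4 MmWwBbAA=8 MmWwBbAa=16 MmWwBbaa=8 MmWwbbAA=4 MmWwbbAa=8 MmWwbbaa=4 MmwwBBAA=4 MmwwBBAa=8 MmwwBBaa=4 MmwwBbAA=8 MmwwBbAa=16 MmwwBbaa=8 MmwwbbAA=4 MmwwbbAa=8 Mmwwbbaa=4 mmWwBBAA=2 mmWwBBAa=4 mmWwBBaa=2 mmWwBbAA=4 mmWwBbAa=8 mmWwBbaa=4 mmWwbbAA=2 mmWwbbAa=4 mmWwbbaa=2 mmwwBBAA=2 mmwwBBAa=4 mmwwBBaa=2 mmwwBbAA=4 mmwwBbAa=8 mmwwBbaa=4 mmwwbbAA=2 mmwwbbAa=4 mmwwbbaa=2
mmWwBBaa hits 2/256; gcd=2; 2÷2/256÷2 = 1/128

P(mmWwBBaa) = 1/128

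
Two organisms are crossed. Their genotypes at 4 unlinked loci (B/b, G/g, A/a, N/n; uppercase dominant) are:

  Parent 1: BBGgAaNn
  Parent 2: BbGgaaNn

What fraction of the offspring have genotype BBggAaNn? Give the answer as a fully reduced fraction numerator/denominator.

BBGgAaNn gametes: BGAN×2, BGAn×2, BGaN×2, BGan×2, BgAN×2, BgAn×2, BgaN×2, Bgan×2
BbGgaaNn gametes: BGaN×2, BGan×2, BgaN×2, Bgan×2, bGaN×2, bGan×2, bgaN×2, bgan×2
BBGgAaNn×BbGgaaNn grid (16·16=256): BBGGAaNN=4 BBGGAaNn=8 BBGGAann=4 BBGGaaNN=4 BBGGaaNn=8 BBGGaann=4 BBGgAaNN=8 BBGgAaNn=16 BBGgAann=8 BBGgaaNN=8 BBGgaaNn=16 BBGgaann=8 BBggAaNN=4 BBggAaNn=8 BBggAann=4 BBggaaNN=4 BBggaaNn=8 BBggaann=4 BbGGAaNN=4 BbGGAaNn=8 BbGGAann=4 BbGGaaNN=4 BbGGaaNn=8 BbGGaann=4 BbGgAaNN=8 BbGgAaNn=16 BbGgAann=8 BbGgaaNN=8 BbGgaaNn=16 BbGgaann=8 BbggAaNN=4 BbggAaNn=8 BbggAann=4 BbggaaNN=4 BbggaaNn=8 Bbggaann=4
BBggAaNn hits 8/256; gcd=8; 8÷8/256÷8 = 1/32

P(BBggAaNn) = 1/32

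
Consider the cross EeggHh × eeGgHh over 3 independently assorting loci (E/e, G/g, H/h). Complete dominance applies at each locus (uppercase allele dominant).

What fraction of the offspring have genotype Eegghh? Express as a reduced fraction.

P(Eegghh) = 1/16

EeggHh gametes: EgH×2, Egh×2, egH×2, egh×2
eeGgHh gametes: eGH×2, eGh×2, egH×2, egh×2
EeggHh×eeGgHh grid (8·8=64): EeGgHH=4 EeGgHh=8 EeGghh=4 EeggHH=4 EeggHh=8 Eegghh=4 eeGgHH=4 eeGgHh=8 eeGghh=4 eeggHH=4 eeggHh=8 eegghh=4
Eegghh hits 4/64; gcd=4; 4÷4/64÷4 = 1/16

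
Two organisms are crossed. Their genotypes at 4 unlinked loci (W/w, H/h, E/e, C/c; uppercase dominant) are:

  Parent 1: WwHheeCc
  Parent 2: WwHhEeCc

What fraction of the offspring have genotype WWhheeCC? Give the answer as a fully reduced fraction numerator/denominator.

P(WWhheeCC) = 1/128

WwHheeCc gametes: WHeC×2, WHec×2, WheC×2, Whec×2, wHeC×2, wHec×2, wheC×2, whec×2
WwHhEeCc gametes: WHEC×1, WHEc×1, WHeC×1, WHec×1, WhEC×1, WhEc×1, WheC×1, Whec×1, wHEC×1, wHEc×1, wHeC×1, wHec×1, whEC×1, whEc×1, wheC×1, whec×1
WwHheeCc×WwHhEeCc grid (16·16=256): WWHHEeCC=2 WWHHEeCc=4 WWHHEecc=2 WWHHeeCC=2 WWHHeeCc=4 WWHHeecc=2 WWHhEeCC=4 WWHhEeCc=8 WWHhEecc=4 WWHheeCC=4 WWHheeCc=8 WWHheecc=4 WWhhEeCC=2 WWhhEeCc=4 WWhhEecc=2 WWhheeCC=2 WWhheeCc=4 WWhheecc=2 WwHHEeCC=4 WwHHEeCc=8 WwHHEecc=4 WwHHeeCC=4 WwHHeeCc=8 WwHHeecc=4 WwHhEeCC=8 WwHhEeCc=16 WwHhEecc=8 WwHheeCC=8 WwHheeCc=16 WwHheecc=8 WwhhEeCC=4 WwhhEeCc=8 WwhhEecc=4 WwhheeCC=4 WwhheeCc=8 Wwhheecc=4 wwHHEeCC=2 wwHHEeCc=4 wwHHEecc=2 wwHHeeCC=2 wwHHeeCc=4 wwHHeecc=2 wwHhEeCC=4 wwHhEeCc=8 wwHhEecc=4 wwHheeCC=4 wwHheeCc=8 wwHheecc=4 wwhhEeCC=2 wwhhEeCc=4 wwhhEecc=2 wwhheeCC=2 wwhheeCc=4 wwhheecc=2
WWhheeCC hits 2/256; gcd=2; 2÷2/256÷2 = 1/128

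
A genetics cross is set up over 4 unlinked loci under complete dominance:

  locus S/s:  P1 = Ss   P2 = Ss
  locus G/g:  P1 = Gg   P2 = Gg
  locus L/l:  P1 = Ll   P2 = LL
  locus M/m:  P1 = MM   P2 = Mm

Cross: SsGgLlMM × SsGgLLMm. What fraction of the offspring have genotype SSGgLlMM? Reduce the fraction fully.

SsGgLlMM gametes: SGLM×2, SGlM×2, SgLM×2, SglM×2, sGLM×2, sGlM×2, sgLM×2, sglM×2
SsGgLLMm gametes: SGLM×2, SGLm×2, SgLM×2, SgLm×2, sGLM×2, sGLm×2, sgLM×2, sgLm×2
SsGgLlMM×SsGgLLMm grid (16·16=256): SSGGLLMM=4 SSGGLLMm=4 SSGGLlMM=4 SSGGLlMm=4 SSGgLLMM=8 SSGgLLMm=8 SSGgLlMM=8 SSGgLlMm=8 SSggLLMM=4 SSggLLMm=4 SSggLlMM=4 SSggLlMm=4 SsGGLLMM=8 SsGGLLMm=8 SsGGLlMM=8 SsGGLlMm=8 SsGgLLMM=16 SsGgLLMm=16 SsGgLlMM=16 SsGgLlMm=16 SsggLLMM=8 SsggLLMm=8 SsggLlMM=8 SsggLlMm=8 ssGGLLMM=4 ssGGLLMm=4 ssGGLlMM=4 ssGGLlMm=4 ssGgLLMM=8 ssGgLLMm=8 ssGgLlMM=8 ssGgLlMm=8 ssggLLMM=4 ssggLLMm=4 ssggLlMM=4 ssggLlMm=4
SSGgLlMM hits 8/256; gcd=8; 8÷8/256÷8 = 1/32

P(SSGgLlMM) = 1/32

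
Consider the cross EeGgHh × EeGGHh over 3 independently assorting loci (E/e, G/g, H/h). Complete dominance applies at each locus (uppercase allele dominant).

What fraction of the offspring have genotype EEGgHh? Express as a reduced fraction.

EeGgHh gametes: EGH×1, EGh×1, EgH×1, Egh×1, eGH×1, eGh×1, egH×1, egh×1
EeGGHh gametes: EGH×2, EGh×2, eGH×2, eGh×2
EeGgHh×EeGGHh grid (8·8=64): EEGGHH=2 EEGGHh=4 EEGGhh=2 EEGgHH=2 EEGgHh=4 EEGghh=2 EeGGHH=4 EeGGHh=8 EeGGhh=4 EeGgHH=4 EeGgHh=8 EeGghh=4 eeGGHH=2 eeGGHh=4 eeGGhh=2 eeGgHH=2 eeGgHh=4 eeGghh=2
EEGgHh hits 4/64; gcd=4; 4÷4/64÷4 = 1/16

P(EEGgHh) = 1/16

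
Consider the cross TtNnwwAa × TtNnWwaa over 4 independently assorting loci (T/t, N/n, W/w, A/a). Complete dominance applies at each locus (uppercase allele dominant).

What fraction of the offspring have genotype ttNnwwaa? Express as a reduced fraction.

P(ttNnwwaa) = 1/32

TtNnwwAa gametes: TNwA×2, TNwa×2, TnwA×2, Tnwa×2, tNwA×2, tNwa×2, tnwA×2, tnwa×2
TtNnWwaa gametes: TNWa×2, TNwa×2, TnWa×2, Tnwa×2, tNWa×2, tNwa×2, tnWa×2, tnwa×2
TtNnwwAa×TtNnWwaa grid (16·16=256): TTNNWwAa=4 TTNNWwaa=4 TTNNwwAa=4 TTNNwwaa=4 TTNnWwAa=8 TTNnWwaa=8 TTNnwwAa=8 TTNnwwaa=8 TTnnWwAa=4 TTnnWwaa=4 TTnnwwAa=4 TTnnwwaa=4 TtNNWwAa=8 TtNNWwaa=8 TtNNwwAa=8 TtNNwwaa=8 TtNnWwAa=16 TtNnWwaa=16 TtNnwwAa=16 TtNnwwaa=16 TtnnWwAa=8 TtnnWwaa=8 TtnnwwAa=8 Ttnnwwaa=8 ttNNWwAa=4 ttNNWwaa=4 ttNNwwAa=4 ttNNwwaa=4 ttNnWwAa=8 ttNnWwaa=8 ttNnwwAa=8 ttNnwwaa=8 ttnnWwAa=4 ttnnWwaa=4 ttnnwwAa=4 ttnnwwaa=4
ttNnwwaa hits 8/256; gcd=8; 8÷8/256÷8 = 1/32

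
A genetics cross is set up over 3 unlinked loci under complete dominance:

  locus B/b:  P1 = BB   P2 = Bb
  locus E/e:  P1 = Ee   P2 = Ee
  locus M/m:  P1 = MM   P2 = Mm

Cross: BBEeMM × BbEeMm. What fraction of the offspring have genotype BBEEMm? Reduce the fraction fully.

BBEeMM gametes: BEM×4, BeM×4
BbEeMm gametes: BEM×1, BEm×1, BeM×1, Bem×1, bEM×1, bEm×1, beM×1, bem×1
BBEeMM×BbEeMm grid (8·8=64): BBEEMM=4 BBEEMm=4 BBEeMM=8 BBEeMm=8 BBeeMM=4 BBeeMm=4 BbEEMM=4 BbEEMm=4 BbEeMM=8 BbEeMm=8 BbeeMM=4 BbeeMm=4
BBEEMm hits 4/64; gcd=4; 4÷4/64÷4 = 1/16

P(BBEEMm) = 1/16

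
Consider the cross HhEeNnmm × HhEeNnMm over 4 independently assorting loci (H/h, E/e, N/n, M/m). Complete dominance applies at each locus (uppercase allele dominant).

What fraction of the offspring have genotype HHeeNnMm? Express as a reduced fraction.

HhEeNnmm gametes: HENm×2, HEnm×2, HeNm×2, Henm×2, hENm×2, hEnm×2, heNm×2, henm×2
HhEeNnMm gametes: HENM×1, HENm×1, HEnM×1, HEnm×1, HeNM×1, HeNm×1, HenM×1, Henm×1, hENM×1, hENm×1, hEnM×1, hEnm×1, heNM×1, heNm×1, henM×1, henm×1
HhEeNnmm×HhEeNnMm grid (16·16=256): HHEENNMm=2 HHEENNmm=2 HHEENnMm=4 HHEENnmm=4 HHEEnnMm=2 HHEEnnmm=2 HHEeNNMm=4 HHEeNNmm=4 HHEeNnMm=8 HHEeNnmm=8 HHEennMm=4 HHEennmm=4 HHeeNNMm=2 HHeeNNmm=2 HHeeNnMm=4 HHeeNnmm=4 HHeennMm=2 HHeennmm=2 HhEENNMm=4 HhEENNmm=4 HhEENnMm=8 HhEENnmm=8 HhEEnnMm=4 HhEEnnmm=4 HhEeNNMm=8 HhEeNNmm=8 HhEeNnMm=16 HhEeNnmm=16 HhEennMm=8 HhEennmm=8 HheeNNMm=4 HheeNNmm=4 HheeNnMm=8 HheeNnmm=8 HheennMm=4 Hheennmm=4 hhEENNMm=2 hhEENNmm=2 hhEENnMm=4 hhEENnmm=4 hhEEnnMm=2 hhEEnnmm=2 hhEeNNMm=4 hhEeNNmm=4 hhEeNnMm=8 hhEeNnmm=8 hhEennMm=4 hhEennmm=4 hheeNNMm=2 hheeNNmm=2 hheeNnMm=4 hheeNnmm=4 hheennMm=2 hheennmm=2
HHeeNnMm hits 4/256; gcd=4; 4÷4/256÷4 = 1/64

P(HHeeNnMm) = 1/64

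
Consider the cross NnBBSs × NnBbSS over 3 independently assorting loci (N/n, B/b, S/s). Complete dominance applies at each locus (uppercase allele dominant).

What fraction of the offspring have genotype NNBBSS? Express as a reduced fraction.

P(NNBBSS) = 1/16

NnBBSs gametes: NBS×2, NBs×2, nBS×2, nBs×2
NnBbSS gametes: NBS×2, NbS×2, nBS×2, nbS×2
NnBBSs×NnBbSS grid (8·8=64): NNBBSS=4 NNBBSs=4 NNBbSS=4 NNBbSs=4 NnBBSS=8 NnBBSs=8 NnBbSS=8 NnBbSs=8 nnBBSS=4 nnBBSs=4 nnBbSS=4 nnBbSs=4
NNBBSS hits 4/64; gcd=4; 4÷4/64÷4 = 1/16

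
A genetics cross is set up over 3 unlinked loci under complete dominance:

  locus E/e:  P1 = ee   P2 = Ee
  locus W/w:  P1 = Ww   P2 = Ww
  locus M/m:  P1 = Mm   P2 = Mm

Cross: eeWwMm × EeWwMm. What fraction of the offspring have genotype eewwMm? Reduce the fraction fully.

P(eewwMm) = 1/16

eeWwMm gametes: eWM×2, eWm×2, ewM×2, ewm×2
EeWwMm gametes: EWM×1, EWm×1, EwM×1, Ewm×1, eWM×1, eWm×1, ewM×1, ewm×1
eeWwMm×EeWwMm grid (8·8=64): EeWWMM=2 EeWWMm=4 EeWWmm=2 EeWwMM=4 EeWwMm=8 EeWwmm=4 EewwMM=2 EewwMm=4 Eewwmm=2 eeWWMM=2 eeWWMm=4 eeWWmm=2 eeWwMM=4 eeWwMm=8 eeWwmm=4 eewwMM=2 eewwMm=4 eewwmm=2
eewwMm hits 4/64; gcd=4; 4÷4/64÷4 = 1/16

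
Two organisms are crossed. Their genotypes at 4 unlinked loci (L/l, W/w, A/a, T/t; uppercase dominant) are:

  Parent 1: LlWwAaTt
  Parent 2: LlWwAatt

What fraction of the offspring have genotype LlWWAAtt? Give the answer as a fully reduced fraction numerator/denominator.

LlWwAaTt gametes: LWAT×1, LWAt×1, LWaT×1, LWat×1, LwAT×1, LwAt×1, LwaT×1, Lwat×1, lWAT×1, lWAt×1, lWaT×1, lWat×1, lwAT×1, lwAt×1, lwaT×1, lwat×1
LlWwAatt gametes: LWAt×2, LWat×2, LwAt×2, Lwat×2, lWAt×2, lWat×2, lwAt×2, lwat×2
LlWwAaTt×LlWwAatt grid (16·16=256): LLWWAATt=2 LLWWAAtt=2 LLWWAaTt=4 LLWWAatt=4 LLWWaaTt=2 LLWWaatt=2 LLWwAATt=4 LLWwAAtt=4 LLWwAaTt=8 LLWwAatt=8 LLWwaaTt=4 LLWwaatt=4 LLwwAATt=2 LLwwAAtt=2 LLwwAaTt=4 LLwwAatt=4 LLwwaaTt=2 LLwwaatt=2 LlWWAATt=4 LlWWAAtt=4 LlWWAaTt=8 LlWWAatt=8 LlWWaaTt=4 LlWWaatt=4 LlWwAATt=8 LlWwAAtt=8 LlWwAaTt=16 LlWwAatt=16 LlWwaaTt=8 LlWwaatt=8 LlwwAATt=4 LlwwAAtt=4 LlwwAaTt=8 LlwwAatt=8 LlwwaaTt=4 Llwwaatt=4 llWWAATt=2 llWWAAtt=2 llWWAaTt=4 llWWAatt=4 llWWaaTt=2 llWWaatt=2 llWwAATt=4 llWwAAtt=4 llWwAaTt=8 llWwAatt=8 llWwaaTt=4 llWwaatt=4 llwwAATt=2 llwwAAtt=2 llwwAaTt=4 llwwAatt=4 llwwaaTt=2 llwwaatt=2
LlWWAAtt hits 4/256; gcd=4; 4÷4/256÷4 = 1/64

P(LlWWAAtt) = 1/64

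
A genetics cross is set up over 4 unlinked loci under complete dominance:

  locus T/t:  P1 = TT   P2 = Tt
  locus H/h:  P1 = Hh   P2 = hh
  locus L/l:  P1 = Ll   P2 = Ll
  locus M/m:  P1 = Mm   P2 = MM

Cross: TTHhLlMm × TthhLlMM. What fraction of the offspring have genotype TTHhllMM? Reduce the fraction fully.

P(TTHhllMM) = 1/32

TTHhLlMm gametes: THLM×2, THLm×2, THlM×2, THlm×2, ThLM×2, ThLm×2, ThlM×2, Thlm×2
TthhLlMM gametes: ThLM×4, ThlM×4, thLM×4, thlM×4
TTHhLlMm×TthhLlMM grid (16·16=256): TTHhLLMM=8 TTHhLLMm=8 TTHhLlMM=16 TTHhLlMm=16 TTHhllMM=8 TTHhllMm=8 TThhLLMM=8 TThhLLMm=8 TThhLlMM=16 TThhLlMm=16 TThhllMM=8 TThhllMm=8 TtHhLLMM=8 TtHhLLMm=8 TtHhLlMM=16 TtHhLlMm=16 TtHhllMM=8 TtHhllMm=8 TthhLLMM=8 TthhLLMm=8 TthhLlMM=16 TthhLlMm=16 TthhllMM=8 TthhllMm=8
TTHhllMM hits 8/256; gcd=8; 8÷8/256÷8 = 1/32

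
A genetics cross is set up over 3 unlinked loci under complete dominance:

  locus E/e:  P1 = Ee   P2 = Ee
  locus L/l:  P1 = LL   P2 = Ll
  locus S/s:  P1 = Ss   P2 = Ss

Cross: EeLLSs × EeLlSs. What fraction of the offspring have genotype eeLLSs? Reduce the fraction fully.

P(eeLLSs) = 1/16

EeLLSs gametes: ELS×2, ELs×2, eLS×2, eLs×2
EeLlSs gametes: ELS×1, ELs×1, ElS×1, Els×1, eLS×1, eLs×1, elS×1, els×1
EeLLSs×EeLlSs grid (8·8=64): EELLSS=2 EELLSs=4 EELLss=2 EELlSS=2 EELlSs=4 EELlss=2 EeLLSS=4 EeLLSs=8 EeLLss=4 EeLlSS=4 EeLlSs=8 EeLlss=4 eeLLSS=2 eeLLSs=4 eeLLss=2 eeLlSS=2 eeLlSs=4 eeLlss=2
eeLLSs hits 4/64; gcd=4; 4÷4/64÷4 = 1/16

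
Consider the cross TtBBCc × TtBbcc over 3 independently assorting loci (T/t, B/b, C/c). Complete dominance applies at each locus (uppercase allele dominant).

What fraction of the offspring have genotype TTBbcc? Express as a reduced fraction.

P(TTBbcc) = 1/16

TtBBCc gametes: TBC×2, TBc×2, tBC×2, tBc×2
TtBbcc gametes: TBc×2, Tbc×2, tBc×2, tbc×2
TtBBCc×TtBbcc grid (8·8=64): TTBBCc=4 TTBBcc=4 TTBbCc=4 TTBbcc=4 TtBBCc=8 TtBBcc=8 TtBbCc=8 TtBbcc=8 ttBBCc=4 ttBBcc=4 ttBbCc=4 ttBbcc=4
TTBbcc hits 4/64; gcd=4; 4÷4/64÷4 = 1/16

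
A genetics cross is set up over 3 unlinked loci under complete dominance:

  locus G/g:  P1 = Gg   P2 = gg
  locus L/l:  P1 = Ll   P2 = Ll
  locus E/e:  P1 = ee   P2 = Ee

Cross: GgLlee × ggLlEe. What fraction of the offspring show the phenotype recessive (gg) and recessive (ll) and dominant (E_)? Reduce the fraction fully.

GgLlee gametes: GLe×2, Gle×2, gLe×2, gle×2
ggLlEe gametes: gLE×2, gLe×2, glE×2, gle×2
GgLlee×ggLlEe grid (8·8=64): GgLLEe=4 GgLLee=4 GgLlEe=8 GgLlee=8 GgllEe=4 Ggllee=4 ggLLEe=4 ggLLee=4 ggLlEe=8 ggLlee=8 ggllEe=4 ggllee=4
gg ll E_ hits 4/64; gcd=4; 4÷4/64÷4 = 1/16

P(gg ll E_) = 1/16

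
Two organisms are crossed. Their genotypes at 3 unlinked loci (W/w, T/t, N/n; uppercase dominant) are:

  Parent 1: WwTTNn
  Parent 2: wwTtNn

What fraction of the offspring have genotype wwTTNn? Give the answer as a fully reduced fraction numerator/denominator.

P(wwTTNn) = 1/8

WwTTNn gametes: WTN×2, WTn×2, wTN×2, wTn×2
wwTtNn gametes: wTN×2, wTn×2, wtN×2, wtn×2
WwTTNn×wwTtNn grid (8·8=64): WwTTNN=4 WwTTNn=8 WwTTnn=4 WwTtNN=4 WwTtNn=8 WwTtnn=4 wwTTNN=4 wwTTNn=8 wwTTnn=4 wwTtNN=4 wwTtNn=8 wwTtnn=4
wwTTNn hits 8/64; gcd=8; 8÷8/64÷8 = 1/8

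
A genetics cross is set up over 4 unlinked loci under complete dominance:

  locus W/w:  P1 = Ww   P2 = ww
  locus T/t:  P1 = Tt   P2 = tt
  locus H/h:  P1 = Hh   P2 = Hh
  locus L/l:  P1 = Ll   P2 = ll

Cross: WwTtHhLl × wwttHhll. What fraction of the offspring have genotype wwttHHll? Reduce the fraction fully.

P(wwttHHll) = 1/32

WwTtHhLl gametes: WTHL×1, WTHl×1, WThL×1, WThl×1, WtHL×1, WtHl×1, WthL×1, Wthl×1, wTHL×1, wTHl×1, wThL×1, wThl×1, wtHL×1, wtHl×1, wthL×1, wthl×1
wwttHhll gametes: wtHl×8, wthl×8
WwTtHhLl×wwttHhll grid (16·16=256): WwTtHHLl=8 WwTtHHll=8 WwTtHhLl=16 WwTtHhll=16 WwTthhLl=8 WwTthhll=8 WwttHHLl=8 WwttHHll=8 WwttHhLl=16 WwttHhll=16 WwtthhLl=8 Wwtthhll=8 wwTtHHLl=8 wwTtHHll=8 wwTtHhLl=16 wwTtHhll=16 wwTthhLl=8 wwTthhll=8 wwttHHLl=8 wwttHHll=8 wwttHhLl=16 wwttHhll=16 wwtthhLl=8 wwtthhll=8
wwttHHll hits 8/256; gcd=8; 8÷8/256÷8 = 1/32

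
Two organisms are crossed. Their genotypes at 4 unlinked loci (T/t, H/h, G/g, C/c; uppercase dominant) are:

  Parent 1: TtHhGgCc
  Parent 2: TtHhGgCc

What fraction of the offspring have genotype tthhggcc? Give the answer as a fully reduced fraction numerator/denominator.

P(tthhggcc) = 1/256

TtHhGgCc gametes: THGC×1, THGc×1, THgC×1, THgc×1, ThGC×1, ThGc×1, ThgC×1, Thgc×1, tHGC×1, tHGc×1, tHgC×1, tHgc×1, thGC×1, thGc×1, thgC×1, thgc×1
TtHhGgCc gametes: THGC×1, THGc×1, THgC×1, THgc×1, ThGC×1, ThGc×1, ThgC×1, Thgc×1, tHGC×1, tHGc×1, tHgC×1, tHgc×1, thGC×1, thGc×1, thgC×1, thgc×1
TtHhGgCc×TtHhGgCc grid (16·16=256): TTHHGGCC=1 TTHHGGCc=2 TTHHGGcc=1 TTHHGgCC=2 TTHHGgCc=4 TTHHGgcc=2 TTHHggCC=1 TTHHggCc=2 TTHHggcc=1 TTHhGGCC=2 TTHhGGCc=4 TTHhGGcc=2 TTHhGgCC=4 TTHhGgCc=8 TTHhGgcc=4 TTHhggCC=2 TTHhggCc=4 TTHhggcc=2 TThhGGCC=1 TThhGGCc=2 TThhGGcc=1 TThhGgCC=2 TThhGgCc=4 TThhGgcc=2 TThhggCC=1 TThhggCc=2 TThhggcc=1 TtHHGGCC=2 TtHHGGCc=4 TtHHGGcc=2 TtHHGgCC=4 TtHHGgCc=8 TtHHGgcc=4 TtHHggCC=2 TtHHggCc=4 TtHHggcc=2 TtHhGGCC=4 TtHhGGCc=8 TtHhGGcc=4 TtHhGgCC=8 TtHhGgCc=16 TtHhGgcc=8 TtHhggCC=4 TtHhggCc=8 TtHhggcc=4 TthhGGCC=2 TthhGGCc=4 TthhGGcc=2 TthhGgCC=4 TthhGgCc=8 TthhGgcc=4 TthhggCC=2 TthhggCc=4 Tthhggcc=2 ttHHGGCC=1 ttHHGGCc=2 ttHHGGcc=1 ttHHGgCC=2 ttHHGgCc=4 ttHHGgcc=2 ttHHggCC=1 ttHHggCc=2 ttHHggcc=1 ttHhGGCC=2 ttHhGGCc=4 ttHhGGcc=2 ttHhGgCC=4 ttHhGgCc=8 ttHhGgcc=4 ttHhggCC=2 ttHhggCc=4 ttHhggcc=2 tthhGGCC=1 tthhGGCc=2 tthhGGcc=1 tthhGgCC=2 tthhGgCc=4 tthhGgcc=2 tthhggCC=1 tthhggCc=2 tthhggcc=1
tthhggcc hits 1/256; gcd=1; 1÷1/256÷1 = 1/256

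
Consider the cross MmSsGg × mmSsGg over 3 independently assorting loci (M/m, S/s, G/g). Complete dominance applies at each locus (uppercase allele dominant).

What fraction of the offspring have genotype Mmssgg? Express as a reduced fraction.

MmSsGg gametes: MSG×1, MSg×1, MsG×1, Msg×1, mSG×1, mSg×1, msG×1, msg×1
mmSsGg gametes: mSG×2, mSg×2, msG×2, msg×2
MmSsGg×mmSsGg grid (8·8=64): MmSSGG=2 MmSSGg=4 MmSSgg=2 MmSsGG=4 MmSsGg=8 MmSsgg=4 MmssGG=2 MmssGg=4 Mmssgg=2 mmSSGG=2 mmSSGg=4 mmSSgg=2 mmSsGG=4 mmSsGg=8 mmSsgg=4 mmssGG=2 mmssGg=4 mmssgg=2
Mmssgg hits 2/64; gcd=2; 2÷2/64÷2 = 1/32

P(Mmssgg) = 1/32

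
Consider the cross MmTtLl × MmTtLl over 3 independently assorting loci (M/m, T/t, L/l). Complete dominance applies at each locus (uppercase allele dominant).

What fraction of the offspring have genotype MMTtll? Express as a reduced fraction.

MmTtLl gametes: MTL×1, MTl×1, MtL×1, Mtl×1, mTL×1, mTl×1, mtL×1, mtl×1
MmTtLl gametes: MTL×1, MTl×1, MtL×1, Mtl×1, mTL×1, mTl×1, mtL×1, mtl×1
MmTtLl×MmTtLl grid (8·8=64): MMTTLL=1 MMTTLl=2 MMTTll=1 MMTtLL=2 MMTtLl=4 MMTtll=2 MMttLL=1 MMttLl=2 MMttll=1 MmTTLL=2 MmTTLl=4 MmTTll=2 MmTtLL=4 MmTtLl=8 MmTtll=4 MmttLL=2 MmttLl=4 Mmttll=2 mmTTLL=1 mmTTLl=2 mmTTll=1 mmTtLL=2 mmTtLl=4 mmTtll=2 mmttLL=1 mmttLl=2 mmttll=1
MMTtll hits 2/64; gcd=2; 2÷2/64÷2 = 1/32

P(MMTtll) = 1/32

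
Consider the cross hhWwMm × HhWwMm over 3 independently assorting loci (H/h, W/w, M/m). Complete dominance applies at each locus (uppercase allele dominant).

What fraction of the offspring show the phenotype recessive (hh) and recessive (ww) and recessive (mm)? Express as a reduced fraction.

hhWwMm gametes: hWM×2, hWm×2, hwM×2, hwm×2
HhWwMm gametes: HWM×1, HWm×1, HwM×1, Hwm×1, hWM×1, hWm×1, hwM×1, hwm×1
hhWwMm×HhWwMm grid (8·8=64): HhWWMM=2 HhWWMm=4 HhWWmm=2 HhWwMM=4 HhWwMm=8 HhWwmm=4 HhwwMM=2 HhwwMm=4 Hhwwmm=2 hhWWMM=2 hhWWMm=4 hhWWmm=2 hhWwMM=4 hhWwMm=8 hhWwmm=4 hhwwMM=2 hhwwMm=4 hhwwmm=2
hh ww mm hits 2/64; gcd=2; 2÷2/64÷2 = 1/32

P(hh ww mm) = 1/32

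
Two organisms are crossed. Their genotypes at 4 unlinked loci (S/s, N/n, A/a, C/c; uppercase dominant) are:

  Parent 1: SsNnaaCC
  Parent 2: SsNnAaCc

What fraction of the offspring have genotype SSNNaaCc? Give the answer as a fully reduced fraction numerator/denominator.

P(SSNNaaCc) = 1/64

SsNnaaCC gametes: SNaC×4, SnaC×4, sNaC×4, snaC×4
SsNnAaCc gametes: SNAC×1, SNAc×1, SNaC×1, SNac×1, SnAC×1, SnAc×1, SnaC×1, Snac×1, sNAC×1, sNAc×1, sNaC×1, sNac×1, snAC×1, snAc×1, snaC×1, snac×1
SsNnaaCC×SsNnAaCc grid (16·16=256): SSNNAaCC=4 SSNNAaCc=4 SSNNaaCC=4 SSNNaaCc=4 SSNnAaCC=8 SSNnAaCc=8 SSNnaaCC=8 SSNnaaCc=8 SSnnAaCC=4 SSnnAaCc=4 SSnnaaCC=4 SSnnaaCc=4 SsNNAaCC=8 SsNNAaCc=8 SsNNaaCC=8 SsNNaaCc=8 SsNnAaCC=16 SsNnAaCc=16 SsNnaaCC=16 SsNnaaCc=16 SsnnAaCC=8 SsnnAaCc=8 SsnnaaCC=8 SsnnaaCc=8 ssNNAaCC=4 ssNNAaCc=4 ssNNaaCC=4 ssNNaaCc=4 ssNnAaCC=8 ssNnAaCc=8 ssNnaaCC=8 ssNnaaCc=8 ssnnAaCC=4 ssnnAaCc=4 ssnnaaCC=4 ssnnaaCc=4
SSNNaaCc hits 4/256; gcd=4; 4÷4/256÷4 = 1/64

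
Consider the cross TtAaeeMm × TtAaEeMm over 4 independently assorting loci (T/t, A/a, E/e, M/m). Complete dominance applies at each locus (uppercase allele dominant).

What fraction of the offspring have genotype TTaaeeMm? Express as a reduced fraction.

P(TTaaeeMm) = 1/64

TtAaeeMm gametes: TAeM×2, TAem×2, TaeM×2, Taem×2, tAeM×2, tAem×2, taeM×2, taem×2
TtAaEeMm gametes: TAEM×1, TAEm×1, TAeM×1, TAem×1, TaEM×1, TaEm×1, TaeM×1, Taem×1, tAEM×1, tAEm×1, tAeM×1, tAem×1, taEM×1, taEm×1, taeM×1, taem×1
TtAaeeMm×TtAaEeMm grid (16·16=256): TTAAEeMM=2 TTAAEeMm=4 TTAAEemm=2 TTAAeeMM=2 TTAAeeMm=4 TTAAeemm=2 TTAaEeMM=4 TTAaEeMm=8 TTAaEemm=4 TTAaeeMM=4 TTAaeeMm=8 TTAaeemm=4 TTaaEeMM=2 TTaaEeMm=4 TTaaEemm=2 TTaaeeMM=2 TTaaeeMm=4 TTaaeemm=2 TtAAEeMM=4 TtAAEeMm=8 TtAAEemm=4 TtAAeeMM=4 TtAAeeMm=8 TtAAeemm=4 TtAaEeMM=8 TtAaEeMm=16 TtAaEemm=8 TtAaeeMM=8 TtAaeeMm=16 TtAaeemm=8 TtaaEeMM=4 TtaaEeMm=8 TtaaEemm=4 TtaaeeMM=4 TtaaeeMm=8 Ttaaeemm=4 ttAAEeMM=2 ttAAEeMm=4 ttAAEemm=2 ttAAeeMM=2 ttAAeeMm=4 ttAAeemm=2 ttAaEeMM=4 ttAaEeMm=8 ttAaEemm=4 ttAaeeMM=4 ttAaeeMm=8 ttAaeemm=4 ttaaEeMM=2 ttaaEeMm=4 ttaaEemm=2 ttaaeeMM=2 ttaaeeMm=4 ttaaeemm=2
TTaaeeMm hits 4/256; gcd=4; 4÷4/256÷4 = 1/64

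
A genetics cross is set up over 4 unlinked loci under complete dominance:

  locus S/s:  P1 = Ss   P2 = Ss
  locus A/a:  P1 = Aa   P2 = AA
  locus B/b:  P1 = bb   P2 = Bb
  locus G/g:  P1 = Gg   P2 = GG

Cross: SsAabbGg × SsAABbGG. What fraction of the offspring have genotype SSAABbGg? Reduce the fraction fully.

P(SSAABbGg) = 1/32

SsAabbGg gametes: SAbG×2, SAbg×2, SabG×2, Sabg×2, sAbG×2, sAbg×2, sabG×2, sabg×2
SsAABbGG gametes: SABG×4, SAbG×4, sABG×4, sAbG×4
SsAabbGg×SsAABbGG grid (16·16=256): SSAABbGG=8 SSAABbGg=8 SSAAbbGG=8 SSAAbbGg=8 SSAaBbGG=8 SSAaBbGg=8 SSAabbGG=8 SSAabbGg=8 SsAABbGG=16 SsAABbGg=16 SsAAbbGG=16 SsAAbbGg=16 SsAaBbGG=16 SsAaBbGg=16 SsAabbGG=16 SsAabbGg=16 ssAABbGG=8 ssAABbGg=8 ssAAbbGG=8 ssAAbbGg=8 ssAaBbGG=8 ssAaBbGg=8 ssAabbGG=8 ssAabbGg=8
SSAABbGg hits 8/256; gcd=8; 8÷8/256÷8 = 1/32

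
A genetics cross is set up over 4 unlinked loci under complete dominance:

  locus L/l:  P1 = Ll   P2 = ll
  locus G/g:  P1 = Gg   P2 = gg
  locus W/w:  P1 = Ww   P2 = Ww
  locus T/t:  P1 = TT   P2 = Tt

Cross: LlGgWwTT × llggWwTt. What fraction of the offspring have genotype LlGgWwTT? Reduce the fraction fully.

P(LlGgWwTT) = 1/16

LlGgWwTT gametes: LGWT×2, LGwT×2, LgWT×2, LgwT×2, lGWT×2, lGwT×2, lgWT×2, lgwT×2
llggWwTt gametes: lgWT×4, lgWt×4, lgwT×4, lgwt×4
LlGgWwTT×llggWwTt grid (16·16=256): LlGgWWTT=8 LlGgWWTt=8 LlGgWwTT=16 LlGgWwTt=16 LlGgwwTT=8 LlGgwwTt=8 LlggWWTT=8 LlggWWTt=8 LlggWwTT=16 LlggWwTt=16 LlggwwTT=8 LlggwwTt=8 llGgWWTT=8 llGgWWTt=8 llGgWwTT=16 llGgWwTt=16 llGgwwTT=8 llGgwwTt=8 llggWWTT=8 llggWWTt=8 llggWwTT=16 llggWwTt=16 llggwwTT=8 llggwwTt=8
LlGgWwTT hits 16/256; gcd=16; 16÷16/256÷16 = 1/16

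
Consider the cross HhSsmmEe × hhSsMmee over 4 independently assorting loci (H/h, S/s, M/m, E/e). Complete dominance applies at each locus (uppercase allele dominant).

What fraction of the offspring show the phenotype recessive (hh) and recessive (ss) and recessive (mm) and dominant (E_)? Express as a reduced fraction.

P(hh ss mm E_) = 1/32

HhSsmmEe gametes: HSmE×2, HSme×2, HsmE×2, Hsme×2, hSmE×2, hSme×2, hsmE×2, hsme×2
hhSsMmee gametes: hSMe×4, hSme×4, hsMe×4, hsme×4
HhSsmmEe×hhSsMmee grid (16·16=256): HhSSMmEe=8 HhSSMmee=8 HhSSmmEe=8 HhSSmmee=8 HhSsMmEe=16 HhSsMmee=16 HhSsmmEe=16 HhSsmmee=16 HhssMmEe=8 HhssMmee=8 HhssmmEe=8 Hhssmmee=8 hhSSMmEe=8 hhSSMmee=8 hhSSmmEe=8 hhSSmmee=8 hhSsMmEe=16 hhSsMmee=16 hhSsmmEe=16 hhSsmmee=16 hhssMmEe=8 hhssMmee=8 hhssmmEe=8 hhssmmee=8
hh ss mm E_ hits 8/256; gcd=8; 8÷8/256÷8 = 1/32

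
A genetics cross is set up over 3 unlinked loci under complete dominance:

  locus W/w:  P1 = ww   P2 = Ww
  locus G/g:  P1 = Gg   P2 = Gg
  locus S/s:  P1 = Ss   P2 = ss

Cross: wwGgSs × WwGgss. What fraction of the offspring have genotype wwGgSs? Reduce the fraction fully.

wwGgSs gametes: wGS×2, wGs×2, wgS×2, wgs×2
WwGgss gametes: WGs×2, Wgs×2, wGs×2, wgs×2
wwGgSs×WwGgss grid (8·8=64): WwGGSs=4 WwGGss=4 WwGgSs=8 WwGgss=8 WwggSs=4 Wwggss=4 wwGGSs=4 wwGGss=4 wwGgSs=8 wwGgss=8 wwggSs=4 wwggss=4
wwGgSs hits 8/64; gcd=8; 8÷8/64÷8 = 1/8

P(wwGgSs) = 1/8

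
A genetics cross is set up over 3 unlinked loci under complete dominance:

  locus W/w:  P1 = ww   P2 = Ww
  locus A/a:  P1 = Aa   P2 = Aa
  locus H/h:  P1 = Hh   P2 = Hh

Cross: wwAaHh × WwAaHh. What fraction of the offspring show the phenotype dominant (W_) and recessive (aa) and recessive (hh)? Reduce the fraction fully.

wwAaHh gametes: wAH×2, wAh×2, waH×2, wah×2
WwAaHh gametes: WAH×1, WAh×1, WaH×1, Wah×1, wAH×1, wAh×1, waH×1, wah×1
wwAaHh×WwAaHh grid (8·8=64): WwAAHH=2 WwAAHh=4 WwAAhh=2 WwAaHH=4 WwAaHh=8 WwAahh=4 WwaaHH=2 WwaaHh=4 Wwaahh=2 wwAAHH=2 wwAAHh=4 wwAAhh=2 wwAaHH=4 wwAaHh=8 wwAahh=4 wwaaHH=2 wwaaHh=4 wwaahh=2
W_ aa hh hits 2/64; gcd=2; 2÷2/64÷2 = 1/32

P(W_ aa hh) = 1/32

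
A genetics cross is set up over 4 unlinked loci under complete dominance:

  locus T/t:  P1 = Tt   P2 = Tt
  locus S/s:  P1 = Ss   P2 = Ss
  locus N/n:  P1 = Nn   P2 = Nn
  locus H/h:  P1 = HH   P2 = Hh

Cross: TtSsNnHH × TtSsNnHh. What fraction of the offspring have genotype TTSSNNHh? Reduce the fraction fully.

TtSsNnHH gametes: TSNH×2, TSnH×2, TsNH×2, TsnH×2, tSNH×2, tSnH×2, tsNH×2, tsnH×2
TtSsNnHh gametes: TSNH×1, TSNh×1, TSnH×1, TSnh×1, TsNH×1, TsNh×1, TsnH×1, Tsnh×1, tSNH×1, tSNh×1, tSnH×1, tSnh×1, tsNH×1, tsNh×1, tsnH×1, tsnh×1
TtSsNnHH×TtSsNnHh grid (16·16=256): TTSSNNHH=2 TTSSNNHh=2 TTSSNnHH=4 TTSSNnHh=4 TTSSnnHH=2 TTSSnnHh=2 TTSsNNHH=4 TTSsNNHh=4 TTSsNnHH=8 TTSsNnHh=8 TTSsnnHH=4 TTSsnnHh=4 TTssNNHH=2 TTssNNHh=2 TTssNnHH=4 TTssNnHh=4 TTssnnHH=2 TTssnnHh=2 TtSSNNHH=4 TtSSNNHh=4 TtSSNnHH=8 TtSSNnHh=8 TtSSnnHH=4 TtSSnnHh=4 TtSsNNHH=8 TtSsNNHh=8 TtSsNnHH=16 TtSsNnHh=16 TtSsnnHH=8 TtSsnnHh=8 TtssNNHH=4 TtssNNHh=4 TtssNnHH=8 TtssNnHh=8 TtssnnHH=4 TtssnnHh=4 ttSSNNHH=2 ttSSNNHh=2 ttSSNnHH=4 ttSSNnHh=4 ttSSnnHH=2 ttSSnnHh=2 ttSsNNHH=4 ttSsNNHh=4 ttSsNnHH=8 ttSsNnHh=8 ttSsnnHH=4 ttSsnnHh=4 ttssNNHH=2 ttssNNHh=2 ttssNnHH=4 ttssNnHh=4 ttssnnHH=2 ttssnnHh=2
TTSSNNHh hits 2/256; gcd=2; 2÷2/256÷2 = 1/128

P(TTSSNNHh) = 1/128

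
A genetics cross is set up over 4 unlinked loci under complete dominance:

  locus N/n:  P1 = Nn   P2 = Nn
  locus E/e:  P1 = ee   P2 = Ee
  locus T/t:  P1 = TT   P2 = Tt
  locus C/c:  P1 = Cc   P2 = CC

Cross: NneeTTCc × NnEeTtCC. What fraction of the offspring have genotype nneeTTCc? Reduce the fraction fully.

P(nneeTTCc) = 1/32

NneeTTCc gametes: NeTC×4, NeTc×4, neTC×4, neTc×4
NnEeTtCC gametes: NETC×2, NEtC×2, NeTC×2, NetC×2, nETC×2, nEtC×2, neTC×2, netC×2
NneeTTCc×NnEeTtCC grid (16·16=256): NNEeTTCC=8 NNEeTTCc=8 NNEeTtCC=8 NNEeTtCc=8 NNeeTTCC=8 NNeeTTCc=8 NNeeTtCC=8 NNeeTtCc=8 NnEeTTCC=16 NnEeTTCc=16 NnEeTtCC=16 NnEeTtCc=16 NneeTTCC=16 NneeTTCc=16 NneeTtCC=16 NneeTtCc=16 nnEeTTCC=8 nnEeTTCc=8 nnEeTtCC=8 nnEeTtCc=8 nneeTTCC=8 nneeTTCc=8 nneeTtCC=8 nneeTtCc=8
nneeTTCc hits 8/256; gcd=8; 8÷8/256÷8 = 1/32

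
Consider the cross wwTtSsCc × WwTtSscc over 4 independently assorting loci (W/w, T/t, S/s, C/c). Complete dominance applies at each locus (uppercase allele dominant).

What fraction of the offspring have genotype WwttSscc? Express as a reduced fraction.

wwTtSsCc gametes: wTSC×2, wTSc×2, wTsC×2, wTsc×2, wtSC×2, wtSc×2, wtsC×2, wtsc×2
WwTtSscc gametes: WTSc×2, WTsc×2, WtSc×2, Wtsc×2, wTSc×2, wTsc×2, wtSc×2, wtsc×2
wwTtSsCc×WwTtSscc grid (16·16=256): WwTTSSCc=4 WwTTSScc=4 WwTTSsCc=8 WwTTSscc=8 WwTTssCc=4 WwTTsscc=4 WwTtSSCc=8 WwTtSScc=8 WwTtSsCc=16 WwTtSscc=16 WwTtssCc=8 WwTtsscc=8 WwttSSCc=4 WwttSScc=4 WwttSsCc=8 WwttSscc=8 WwttssCc=4 Wwttsscc=4 wwTTSSCc=4 wwTTSScc=4 wwTTSsCc=8 wwTTSscc=8 wwTTssCc=4 wwTTsscc=4 wwTtSSCc=8 wwTtSScc=8 wwTtSsCc=16 wwTtSscc=16 wwTtssCc=8 wwTtsscc=8 wwttSSCc=4 wwttSScc=4 wwttSsCc=8 wwttSscc=8 wwttssCc=4 wwttsscc=4
WwttSscc hits 8/256; gcd=8; 8÷8/256÷8 = 1/32

P(WwttSscc) = 1/32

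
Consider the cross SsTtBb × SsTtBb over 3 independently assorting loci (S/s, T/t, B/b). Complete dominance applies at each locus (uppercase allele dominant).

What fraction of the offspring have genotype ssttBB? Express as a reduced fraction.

P(ssttBB) = 1/64

SsTtBb gametes: STB×1, STb×1, StB×1, Stb×1, sTB×1, sTb×1, stB×1, stb×1
SsTtBb gametes: STB×1, STb×1, StB×1, Stb×1, sTB×1, sTb×1, stB×1, stb×1
SsTtBb×SsTtBb grid (8·8=64): SSTTBB=1 SSTTBb=2 SSTTbb=1 SSTtBB=2 SSTtBb=4 SSTtbb=2 SSttBB=1 SSttBb=2 SSttbb=1 SsTTBB=2 SsTTBb=4 SsTTbb=2 SsTtBB=4 SsTtBb=8 SsTtbb=4 SsttBB=2 SsttBb=4 Ssttbb=2 ssTTBB=1 ssTTBb=2 ssTTbb=1 ssTtBB=2 ssTtBb=4 ssTtbb=2 ssttBB=1 ssttBb=2 ssttbb=1
ssttBB hits 1/64; gcd=1; 1÷1/64÷1 = 1/64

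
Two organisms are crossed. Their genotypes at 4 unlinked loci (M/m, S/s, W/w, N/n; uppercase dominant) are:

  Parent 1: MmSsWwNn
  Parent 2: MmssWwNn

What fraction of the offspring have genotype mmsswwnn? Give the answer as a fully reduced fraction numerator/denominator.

P(mmsswwnn) = 1/128

MmSsWwNn gametes: MSWN×1, MSWn×1, MSwN×1, MSwn×1, MsWN×1, MsWn×1, MswN×1, Mswn×1, mSWN×1, mSWn×1, mSwN×1, mSwn×1, msWN×1, msWn×1, mswN×1, mswn×1
MmssWwNn gametes: MsWN×2, MsWn×2, MswN×2, Mswn×2, msWN×2, msWn×2, mswN×2, mswn×2
MmSsWwNn×MmssWwNn grid (16·16=256): MMSsWWNN=2 MMSsWWNn=4 MMSsWWnn=2 MMSsWwNN=4 MMSsWwNn=8 MMSsWwnn=4 MMSswwNN=2 MMSswwNn=4 MMSswwnn=2 MMssWWNN=2 MMssWWNn=4 MMssWWnn=2 MMssWwNN=4 MMssWwNn=8 MMssWwnn=4 MMsswwNN=2 MMsswwNn=4 MMsswwnn=2 MmSsWWNN=4 MmSsWWNn=8 MmSsWWnn=4 MmSsWwNN=8 MmSsWwNn=16 MmSsWwnn=8 MmSswwNN=4 MmSswwNn=8 MmSswwnn=4 MmssWWNN=4 MmssWWNn=8 MmssWWnn=4 MmssWwNN=8 MmssWwNn=16 MmssWwnn=8 MmsswwNN=4 MmsswwNn=8 Mmsswwnn=4 mmSsWWNN=2 mmSsWWNn=4 mmSsWWnn=2 mmSsWwNN=4 mmSsWwNn=8 mmSsWwnn=4 mmSswwNN=2 mmSswwNn=4 mmSswwnn=2 mmssWWNN=2 mmssWWNn=4 mmssWWnn=2 mmssWwNN=4 mmssWwNn=8 mmssWwnn=4 mmsswwNN=2 mmsswwNn=4 mmsswwnn=2
mmsswwnn hits 2/256; gcd=2; 2÷2/256÷2 = 1/128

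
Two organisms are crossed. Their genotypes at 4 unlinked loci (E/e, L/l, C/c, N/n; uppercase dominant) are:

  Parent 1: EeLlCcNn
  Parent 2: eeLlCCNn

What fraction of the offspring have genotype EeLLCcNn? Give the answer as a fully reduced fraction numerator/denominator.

P(EeLLCcNn) = 1/32

EeLlCcNn gametes: ELCN×1, ELCn×1, ELcN×1, ELcn×1, ElCN×1, ElCn×1, ElcN×1, Elcn×1, eLCN×1, eLCn×1, eLcN×1, eLcn×1, elCN×1, elCn×1, elcN×1, elcn×1
eeLlCCNn gametes: eLCN×4, eLCn×4, elCN×4, elCn×4
EeLlCcNn×eeLlCCNn grid (16·16=256): EeLLCCNN=4 EeLLCCNn=8 EeLLCCnn=4 EeLLCcNN=4 EeLLCcNn=8 EeLLCcnn=4 EeLlCCNN=8 EeLlCCNn=16 EeLlCCnn=8 EeLlCcNN=8 EeLlCcNn=16 EeLlCcnn=8 EellCCNN=4 EellCCNn=8 EellCCnn=4 EellCcNN=4 EellCcNn=8 EellCcnn=4 eeLLCCNN=4 eeLLCCNn=8 eeLLCCnn=4 eeLLCcNN=4 eeLLCcNn=8 eeLLCcnn=4 eeLlCCNN=8 eeLlCCNn=16 eeLlCCnn=8 eeLlCcNN=8 eeLlCcNn=16 eeLlCcnn=8 eellCCNN=4 eellCCNn=8 eellCCnn=4 eellCcNN=4 eellCcNn=8 eellCcnn=4
EeLLCcNn hits 8/256; gcd=8; 8÷8/256÷8 = 1/32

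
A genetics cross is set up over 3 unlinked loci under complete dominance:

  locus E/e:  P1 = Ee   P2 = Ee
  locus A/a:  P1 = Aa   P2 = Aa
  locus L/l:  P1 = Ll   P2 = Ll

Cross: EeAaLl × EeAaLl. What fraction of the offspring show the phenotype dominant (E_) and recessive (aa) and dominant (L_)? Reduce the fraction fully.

P(E_ aa L_) = 9/64

EeAaLl gametes: EAL×1, EAl×1, EaL×1, Eal×1, eAL×1, eAl×1, eaL×1, eal×1
EeAaLl gametes: EAL×1, EAl×1, EaL×1, Eal×1, eAL×1, eAl×1, eaL×1, eal×1
EeAaLl×EeAaLl grid (8·8=64): EEAALL=1 EEAALl=2 EEAAll=1 EEAaLL=2 EEAaLl=4 EEAall=2 EEaaLL=1 EEaaLl=2 EEaall=1 EeAALL=2 EeAALl=4 EeAAll=2 EeAaLL=4 EeAaLl=8 EeAall=4 EeaaLL=2 EeaaLl=4 Eeaall=2 eeAALL=1 eeAALl=2 eeAAll=1 eeAaLL=2 eeAaLl=4 eeAall=2 eeaaLL=1 eeaaLl=2 eeaall=1
E_ aa L_ hits 9/64; gcd=1; 9÷1/64÷1 = 9/64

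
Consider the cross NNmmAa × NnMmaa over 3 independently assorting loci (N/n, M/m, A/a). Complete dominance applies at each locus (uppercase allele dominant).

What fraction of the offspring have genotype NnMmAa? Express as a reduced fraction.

P(NnMmAa) = 1/8

NNmmAa gametes: NmA×4, Nma×4
NnMmaa gametes: NMa×2, Nma×2, nMa×2, nma×2
NNmmAa×NnMmaa grid (8·8=64): NNMmAa=8 NNMmaa=8 NNmmAa=8 NNmmaa=8 NnMmAa=8 NnMmaa=8 NnmmAa=8 Nnmmaa=8
NnMmAa hits 8/64; gcd=8; 8÷8/64÷8 = 1/8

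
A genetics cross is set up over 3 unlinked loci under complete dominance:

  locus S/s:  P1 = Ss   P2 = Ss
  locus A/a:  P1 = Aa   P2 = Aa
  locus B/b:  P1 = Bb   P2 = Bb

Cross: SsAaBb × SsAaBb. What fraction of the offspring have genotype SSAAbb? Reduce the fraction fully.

P(SSAAbb) = 1/64

SsAaBb gametes: SAB×1, SAb×1, SaB×1, Sab×1, sAB×1, sAb×1, saB×1, sab×1
SsAaBb gametes: SAB×1, SAb×1, SaB×1, Sab×1, sAB×1, sAb×1, saB×1, sab×1
SsAaBb×SsAaBb grid (8·8=64): SSAABB=1 SSAABb=2 SSAAbb=1 SSAaBB=2 SSAaBb=4 SSAabb=2 SSaaBB=1 SSaaBb=2 SSaabb=1 SsAABB=2 SsAABb=4 SsAAbb=2 SsAaBB=4 SsAaBb=8 SsAabb=4 SsaaBB=2 SsaaBb=4 Ssaabb=2 ssAABB=1 ssAABb=2 ssAAbb=1 ssAaBB=2 ssAaBb=4 ssAabb=2 ssaaBB=1 ssaaBb=2 ssaabb=1
SSAAbb hits 1/64; gcd=1; 1÷1/64÷1 = 1/64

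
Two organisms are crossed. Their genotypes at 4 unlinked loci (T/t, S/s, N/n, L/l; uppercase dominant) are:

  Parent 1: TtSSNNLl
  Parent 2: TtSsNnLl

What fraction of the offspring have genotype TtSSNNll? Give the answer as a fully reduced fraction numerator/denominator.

P(TtSSNNll) = 1/32

TtSSNNLl gametes: TSNL×4, TSNl×4, tSNL×4, tSNl×4
TtSsNnLl gametes: TSNL×1, TSNl×1, TSnL×1, TSnl×1, TsNL×1, TsNl×1, TsnL×1, Tsnl×1, tSNL×1, tSNl×1, tSnL×1, tSnl×1, tsNL×1, tsNl×1, tsnL×1, tsnl×1
TtSSNNLl×TtSsNnLl grid (16·16=256): TTSSNNLL=4 TTSSNNLl=8 TTSSNNll=4 TTSSNnLL=4 TTSSNnLl=8 TTSSNnll=4 TTSsNNLL=4 TTSsNNLl=8 TTSsNNll=4 TTSsNnLL=4 TTSsNnLl=8 TTSsNnll=4 TtSSNNLL=8 TtSSNNLl=16 TtSSNNll=8 TtSSNnLL=8 TtSSNnLl=16 TtSSNnll=8 TtSsNNLL=8 TtSsNNLl=16 TtSsNNll=8 TtSsNnLL=8 TtSsNnLl=16 TtSsNnll=8 ttSSNNLL=4 ttSSNNLl=8 ttSSNNll=4 ttSSNnLL=4 ttSSNnLl=8 ttSSNnll=4 ttSsNNLL=4 ttSsNNLl=8 ttSsNNll=4 ttSsNnLL=4 ttSsNnLl=8 ttSsNnll=4
TtSSNNll hits 8/256; gcd=8; 8÷8/256÷8 = 1/32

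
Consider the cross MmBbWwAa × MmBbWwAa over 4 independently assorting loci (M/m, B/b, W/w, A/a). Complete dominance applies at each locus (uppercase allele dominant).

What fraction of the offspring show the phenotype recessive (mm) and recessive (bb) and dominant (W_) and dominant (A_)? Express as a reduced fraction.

MmBbWwAa gametes: MBWA×1, MBWa×1, MBwA×1, MBwa×1, MbWA×1, MbWa×1, MbwA×1, Mbwa×1, mBWA×1, mBWa×1, mBwA×1, mBwa×1, mbWA×1, mbWa×1, mbwA×1, mbwa×1
MmBbWwAa gametes: MBWA×1, MBWa×1, MBwA×1, MBwa×1, MbWA×1, MbWa×1, MbwA×1, Mbwa×1, mBWA×1, mBWa×1, mBwA×1, mBwa×1, mbWA×1, mbWa×1, mbwA×1, mbwa×1
MmBbWwAa×MmBbWwAa grid (16·16=256): MMBBWWAA=1 MMBBWWAa=2 MMBBWWaa=1 MMBBWwAA=2 MMBBWwAa=4 MMBBWwaa=2 MMBBwwAA=1 MMBBwwAa=2 MMBBwwaa=1 MMBbWWAA=2 MMBbWWAa=4 MMBbWWaa=2 MMBbWwAA=4 MMBbWwAa=8 MMBbWwaa=4 MMBbwwAA=2 MMBbwwAa=4 MMBbwwaa=2 MMbbWWAA=1 MMbbWWAa=2 MMbbWWaa=1 MMbbWwAA=2 MMbbWwAa=4 MMbbWwaa=2 MMbbwwAA=1 MMbbwwAa=2 MMbbwwaa=1 MmBBWWAA=2 MmBBWWAa=4 MmBBWWaa=2 MmBBWwAA=4 MmBBWwAa=8 MmBBWwaa=4 MmBBwwAA=2 MmBBwwAa=4 MmBBwwaa=2 MmBbWWAA=4 MmBbWWAa=8 MmBbWWaa=4 MmBbWwAA=8 MmBbWwAa=16 MmBbWwaa=8 MmBbwwAA=4 MmBbwwAa=8 MmBbwwaa=4 MmbbWWAA=2 MmbbWWAa=4 MmbbWWaa=2 MmbbWwAA=4 MmbbWwAa=8 MmbbWwaa=4 MmbbwwAA=2 MmbbwwAa=4 Mmbbwwaa=2 mmBBWWAA=1 mmBBWWAa=2 mmBBWWaa=1 mmBBWwAA=2 mmBBWwAa=4 mmBBWwaa=2 mmBBwwAA=1 mmBBwwAa=2 mmBBwwaa=1 mmBbWWAA=2 mmBbWWAa=4 mmBbWWaa=2 mmBbWwAA=4 mmBbWwAa=8 mmBbWwaa=4 mmBbwwAA=2 mmBbwwAa=4 mmBbwwaa=2 mmbbWWAA=1 mmbbWWAa=2 mmbbWWaa=1 mmbbWwAA=2 mmbbWwAa=4 mmbbWwaa=2 mmbbwwAA=1 mmbbwwAa=2 mmbbwwaa=1
mm bb W_ A_ hits 9/256; gcd=1; 9÷1/256÷1 = 9/256

P(mm bb W_ A_) = 9/256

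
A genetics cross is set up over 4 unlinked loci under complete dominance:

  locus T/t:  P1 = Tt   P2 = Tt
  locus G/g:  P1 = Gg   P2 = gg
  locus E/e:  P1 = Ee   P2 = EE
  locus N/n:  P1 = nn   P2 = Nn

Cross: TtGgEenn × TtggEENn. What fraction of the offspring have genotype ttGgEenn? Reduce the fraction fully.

TtGgEenn gametes: TGEn×2, TGen×2, TgEn×2, Tgen×2, tGEn×2, tGen×2, tgEn×2, tgen×2
TtggEENn gametes: TgEN×4, TgEn×4, tgEN×4, tgEn×4
TtGgEenn×TtggEENn grid (16·16=256): TTGgEENn=8 TTGgEEnn=8 TTGgEeNn=8 TTGgEenn=8 TTggEENn=8 TTggEEnn=8 TTggEeNn=8 TTggEenn=8 TtGgEENn=16 TtGgEEnn=16 TtGgEeNn=16 TtGgEenn=16 TtggEENn=16 TtggEEnn=16 TtggEeNn=16 TtggEenn=16 ttGgEENn=8 ttGgEEnn=8 ttGgEeNn=8 ttGgEenn=8 ttggEENn=8 ttggEEnn=8 ttggEeNn=8 ttggEenn=8
ttGgEenn hits 8/256; gcd=8; 8÷8/256÷8 = 1/32

P(ttGgEenn) = 1/32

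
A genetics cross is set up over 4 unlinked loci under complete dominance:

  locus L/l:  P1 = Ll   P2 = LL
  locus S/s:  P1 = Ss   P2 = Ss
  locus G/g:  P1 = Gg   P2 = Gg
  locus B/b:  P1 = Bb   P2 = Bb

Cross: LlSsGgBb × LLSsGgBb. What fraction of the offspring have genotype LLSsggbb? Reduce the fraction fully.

LlSsGgBb gametes: LSGB×1, LSGb×1, LSgB×1, LSgb×1, LsGB×1, LsGb×1, LsgB×1, Lsgb×1, lSGB×1, lSGb×1, lSgB×1, lSgb×1, lsGB×1, lsGb×1, lsgB×1, lsgb×1
LLSsGgBb gametes: LSGB×2, LSGb×2, LSgB×2, LSgb×2, LsGB×2, LsGb×2, LsgB×2, Lsgb×2
LlSsGgBb×LLSsGgBb grid (16·16=256): LLSSGGBB=2 LLSSGGBb=4 LLSSGGbb=2 LLSSGgBB=4 LLSSGgBb=8 LLSSGgbb=4 LLSSggBB=2 LLSSggBb=4 LLSSggbb=2 LLSsGGBB=4 LLSsGGBb=8 LLSsGGbb=4 LLSsGgBB=8 LLSsGgBb=16 LLSsGgbb=8 LLSsggBB=4 LLSsggBb=8 LLSsggbb=4 LLssGGBB=2 LLssGGBb=4 LLssGGbb=2 LLssGgBB=4 LLssGgBb=8 LLssGgbb=4 LLssggBB=2 LLssggBb=4 LLssggbb=2 LlSSGGBB=2 LlSSGGBb=4 LlSSGGbb=2 LlSSGgBB=4 LlSSGgBb=8 LlSSGgbb=4 LlSSggBB=2 LlSSggBb=4 LlSSggbb=2 LlSsGGBB=4 LlSsGGBb=8 LlSsGGbb=4 LlSsGgBB=8 LlSsGgBb=16 LlSsGgbb=8 LlSsggBB=4 LlSsggBb=8 LlSsggbb=4 LlssGGBB=2 LlssGGBb=4 LlssGGbb=2 LlssGgBB=4 LlssGgBb=8 LlssGgbb=4 LlssggBB=2 LlssggBb=4 Llssggbb=2
LLSsggbb hits 4/256; gcd=4; 4÷4/256÷4 = 1/64

P(LLSsggbb) = 1/64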